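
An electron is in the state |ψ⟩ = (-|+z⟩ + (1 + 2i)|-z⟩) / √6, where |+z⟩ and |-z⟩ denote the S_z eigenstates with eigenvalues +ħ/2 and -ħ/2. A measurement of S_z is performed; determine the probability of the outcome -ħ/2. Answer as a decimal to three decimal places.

The -ħ/2 outcome corresponds to |-z⟩. Its amplitude in |ψ⟩ is (1 + 2i)/√6.
P = |1 + 2i|² / 6 = 5/6.

0.833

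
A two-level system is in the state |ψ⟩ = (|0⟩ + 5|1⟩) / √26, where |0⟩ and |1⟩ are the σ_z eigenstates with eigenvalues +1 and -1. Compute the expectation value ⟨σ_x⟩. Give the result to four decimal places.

0.3846

⟨σ_x⟩ = 2 Re(a* b)/(|a|²+|b|²) with a = 1, b = 5.
a* b = 5, so ⟨σ_x⟩ = 10/26.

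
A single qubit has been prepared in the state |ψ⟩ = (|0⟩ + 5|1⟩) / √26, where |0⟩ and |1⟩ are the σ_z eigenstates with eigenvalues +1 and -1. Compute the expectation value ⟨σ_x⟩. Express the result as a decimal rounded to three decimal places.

0.385

⟨σ_x⟩ = 2 Re(a* b)/(|a|²+|b|²) with a = 1, b = 5.
a* b = 5, so ⟨σ_x⟩ = 10/26.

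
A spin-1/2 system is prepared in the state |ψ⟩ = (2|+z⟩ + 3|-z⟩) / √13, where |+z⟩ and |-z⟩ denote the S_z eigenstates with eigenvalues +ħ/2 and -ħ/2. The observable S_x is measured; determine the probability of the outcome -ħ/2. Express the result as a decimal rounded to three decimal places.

|-x⟩ = (|+z⟩ - |-z⟩)/√2, so ⟨-x|ψ⟩ = (-1) / (√2·√13).
P = |-1|² / 26 = 1/26.

0.038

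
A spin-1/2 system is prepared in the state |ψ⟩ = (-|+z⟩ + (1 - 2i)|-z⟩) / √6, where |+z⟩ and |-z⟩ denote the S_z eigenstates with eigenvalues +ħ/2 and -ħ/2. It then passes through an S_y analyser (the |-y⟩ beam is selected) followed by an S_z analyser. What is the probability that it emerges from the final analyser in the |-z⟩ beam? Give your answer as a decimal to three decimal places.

First analyser (S_y): P(|-y⟩) = |⟨-y|ψ⟩|² = 2/12.
After stage 1 the state is |-y⟩; P(|-z⟩) = |⟨-z|-y⟩|² = 1/2.
Joint probability = 2/12 × 1/2 = 0.083.

0.083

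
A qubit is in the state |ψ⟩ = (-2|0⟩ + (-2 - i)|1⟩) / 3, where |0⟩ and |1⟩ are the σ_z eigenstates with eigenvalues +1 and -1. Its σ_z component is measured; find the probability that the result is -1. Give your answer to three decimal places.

0.556

The -1 outcome corresponds to |1⟩. Its amplitude in |ψ⟩ is (-2 - i)/3.
P = |-2 - i|² / 9 = 5/9.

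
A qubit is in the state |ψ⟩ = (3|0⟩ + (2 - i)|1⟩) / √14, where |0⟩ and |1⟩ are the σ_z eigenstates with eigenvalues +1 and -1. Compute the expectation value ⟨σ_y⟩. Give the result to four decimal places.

-0.4286

⟨σ_y⟩ = 2 Im(a* b)/(|a|²+|b|²) with a = 3, b = (2 - i).
a* b = (6 - 3i), so ⟨σ_y⟩ = -6/14.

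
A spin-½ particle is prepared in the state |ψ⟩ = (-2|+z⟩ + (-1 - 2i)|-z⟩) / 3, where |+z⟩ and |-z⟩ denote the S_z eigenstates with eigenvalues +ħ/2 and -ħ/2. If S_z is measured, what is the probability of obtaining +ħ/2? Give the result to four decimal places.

0.4444

The +ħ/2 outcome corresponds to |+z⟩. Its amplitude in |ψ⟩ is -2/3.
P = |-2|² / 9 = 4/9.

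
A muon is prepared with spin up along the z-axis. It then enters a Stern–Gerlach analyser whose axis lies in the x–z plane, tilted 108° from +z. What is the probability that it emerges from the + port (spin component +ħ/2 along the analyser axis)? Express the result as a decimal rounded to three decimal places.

0.345

For spin-½, the probability of finding spin-up along an axis at angle θ to the initial spin direction is cos²(θ/2); spin-down is sin²(θ/2).
θ = 108°, so P = cos²(54°) ≈ 0.345.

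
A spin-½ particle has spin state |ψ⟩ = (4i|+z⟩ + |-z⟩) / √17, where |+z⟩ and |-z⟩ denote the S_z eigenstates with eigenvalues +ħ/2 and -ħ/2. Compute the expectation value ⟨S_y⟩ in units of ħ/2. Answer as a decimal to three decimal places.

-0.471

⟨σ_y⟩ = 2 Im(a* b)/(|a|²+|b|²) with a = 4i, b = 1.
a* b = -4i, so ⟨σ_y⟩ = -8/17.
⟨S_y⟩ = (ħ/2)·⟨σ_y⟩.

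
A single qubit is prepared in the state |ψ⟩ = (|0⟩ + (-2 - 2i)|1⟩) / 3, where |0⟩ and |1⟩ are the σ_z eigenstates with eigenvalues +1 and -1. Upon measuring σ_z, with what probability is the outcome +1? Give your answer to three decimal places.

The +1 outcome corresponds to |0⟩. Its amplitude in |ψ⟩ is 1/3.
P = |1|² / 9 = 1/9.

0.111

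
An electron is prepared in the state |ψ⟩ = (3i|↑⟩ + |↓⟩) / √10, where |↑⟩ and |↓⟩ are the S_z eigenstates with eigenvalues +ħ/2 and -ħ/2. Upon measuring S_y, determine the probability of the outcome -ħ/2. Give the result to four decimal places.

0.8000

|-y⟩ = (|↑⟩ - i|↓⟩)/√2, so ⟨-y|ψ⟩ = (4i) / (√2·√10).
P = |4i|² / 20 = 16/20.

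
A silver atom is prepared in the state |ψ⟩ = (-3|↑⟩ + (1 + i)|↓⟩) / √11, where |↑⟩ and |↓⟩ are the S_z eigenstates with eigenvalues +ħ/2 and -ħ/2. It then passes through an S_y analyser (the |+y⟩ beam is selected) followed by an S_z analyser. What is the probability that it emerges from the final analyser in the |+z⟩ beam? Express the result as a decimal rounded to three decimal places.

0.114

First analyser (S_y): P(|+y⟩) = |⟨+y|ψ⟩|² = 5/22.
After stage 1 the state is |+y⟩; P(|+z⟩) = |⟨+z|+y⟩|² = 1/2.
Joint probability = 5/22 × 1/2 = 0.114.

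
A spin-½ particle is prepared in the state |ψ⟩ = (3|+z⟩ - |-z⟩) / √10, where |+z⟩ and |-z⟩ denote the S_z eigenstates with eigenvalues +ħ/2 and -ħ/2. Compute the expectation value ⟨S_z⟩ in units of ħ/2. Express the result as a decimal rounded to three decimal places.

0.800

⟨σ_z⟩ = |a|² - |b|² divided by |a|²+|b|², with a, b the |+z⟩, |-z⟩ amplitudes.
= (9 - 1)/10 = 8/10.
⟨S_z⟩ = (ħ/2)·⟨σ_z⟩.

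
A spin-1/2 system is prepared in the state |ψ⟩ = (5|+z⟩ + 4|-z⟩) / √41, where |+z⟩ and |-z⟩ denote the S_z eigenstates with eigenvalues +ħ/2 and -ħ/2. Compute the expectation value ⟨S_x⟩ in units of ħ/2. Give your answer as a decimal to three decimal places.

0.976

⟨σ_x⟩ = 2 Re(a* b)/(|a|²+|b|²) with a = 5, b = 4.
a* b = 20, so ⟨σ_x⟩ = 40/41.
⟨S_x⟩ = (ħ/2)·⟨σ_x⟩.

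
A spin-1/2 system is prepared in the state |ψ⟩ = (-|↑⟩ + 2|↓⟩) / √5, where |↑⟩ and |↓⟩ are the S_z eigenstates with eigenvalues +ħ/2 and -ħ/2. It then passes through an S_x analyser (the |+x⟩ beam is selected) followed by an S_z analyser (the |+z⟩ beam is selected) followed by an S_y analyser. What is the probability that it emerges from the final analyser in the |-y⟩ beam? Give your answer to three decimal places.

0.025

First analyser (S_x): P(|+x⟩) = |⟨+x|ψ⟩|² = 1/10.
After stage 1 the state is |+x⟩; P(|+z⟩) = |⟨+z|+x⟩|² = 1/2.
After stage 2 the state is |+z⟩; P(|-y⟩) = |⟨-y|+z⟩|² = 1/2.
Joint probability = 1/10 × 1/2 × 1/2 = 0.025.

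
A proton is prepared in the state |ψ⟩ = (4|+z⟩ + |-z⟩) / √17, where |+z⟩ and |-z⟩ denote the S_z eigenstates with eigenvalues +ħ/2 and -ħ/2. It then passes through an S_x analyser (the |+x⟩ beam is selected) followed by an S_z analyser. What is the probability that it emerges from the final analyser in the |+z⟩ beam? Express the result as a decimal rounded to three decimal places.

First analyser (S_x): P(|+x⟩) = |⟨+x|ψ⟩|² = 25/34.
After stage 1 the state is |+x⟩; P(|+z⟩) = |⟨+z|+x⟩|² = 1/2.
Joint probability = 25/34 × 1/2 = 0.368.

0.368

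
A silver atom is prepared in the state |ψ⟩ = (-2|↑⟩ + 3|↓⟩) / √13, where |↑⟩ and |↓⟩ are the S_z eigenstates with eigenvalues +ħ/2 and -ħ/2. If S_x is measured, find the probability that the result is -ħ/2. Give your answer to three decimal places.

|-x⟩ = (|↑⟩ - |↓⟩)/√2, so ⟨-x|ψ⟩ = (-5) / (√2·√13).
P = |-5|² / 26 = 25/26.

0.962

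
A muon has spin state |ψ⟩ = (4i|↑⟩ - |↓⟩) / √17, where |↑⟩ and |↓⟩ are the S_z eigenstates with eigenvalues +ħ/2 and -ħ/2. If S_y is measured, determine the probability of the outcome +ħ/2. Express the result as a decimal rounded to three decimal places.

|+y⟩ = (|↑⟩ + i|↓⟩)/√2, so ⟨+y|ψ⟩ = (5i) / (√2·√17).
P = |5i|² / 34 = 25/34.

0.735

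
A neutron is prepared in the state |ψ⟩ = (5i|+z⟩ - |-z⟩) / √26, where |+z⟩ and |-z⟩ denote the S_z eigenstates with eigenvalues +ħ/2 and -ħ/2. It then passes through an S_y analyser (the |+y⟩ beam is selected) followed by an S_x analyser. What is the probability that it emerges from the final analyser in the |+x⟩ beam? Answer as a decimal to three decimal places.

First analyser (S_y): P(|+y⟩) = |⟨+y|ψ⟩|² = 36/52.
After stage 1 the state is |+y⟩; P(|+x⟩) = |⟨+x|+y⟩|² = 1/2.
Joint probability = 36/52 × 1/2 = 0.346.

0.346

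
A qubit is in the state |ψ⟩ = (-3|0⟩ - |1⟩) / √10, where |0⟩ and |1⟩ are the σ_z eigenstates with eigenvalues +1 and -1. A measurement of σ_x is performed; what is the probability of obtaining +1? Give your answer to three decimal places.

0.800

|+x⟩ = (|0⟩ + |1⟩)/√2, so ⟨+x|ψ⟩ = (-4) / (√2·√10).
P = |-4|² / 20 = 16/20.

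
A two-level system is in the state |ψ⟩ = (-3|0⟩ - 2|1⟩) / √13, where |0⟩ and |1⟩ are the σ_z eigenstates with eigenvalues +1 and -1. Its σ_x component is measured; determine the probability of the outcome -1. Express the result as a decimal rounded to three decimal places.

|-x⟩ = (|0⟩ - |1⟩)/√2, so ⟨-x|ψ⟩ = (-1) / (√2·√13).
P = |-1|² / 26 = 1/26.

0.038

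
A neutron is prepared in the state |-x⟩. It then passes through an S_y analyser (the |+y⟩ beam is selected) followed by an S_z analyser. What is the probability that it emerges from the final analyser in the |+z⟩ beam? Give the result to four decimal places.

First analyser (S_y): from |-x⟩, P(|+y⟩) = 1/2.
After stage 1 the state is |+y⟩; P(|+z⟩) = |⟨+z|+y⟩|² = 1/2.
Joint probability = 1/2 × 1/2 = 0.2500.

0.2500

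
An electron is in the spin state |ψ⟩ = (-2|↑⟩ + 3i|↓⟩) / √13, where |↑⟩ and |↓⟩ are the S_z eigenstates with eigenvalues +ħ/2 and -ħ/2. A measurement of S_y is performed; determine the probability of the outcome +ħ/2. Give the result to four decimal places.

0.0385

|+y⟩ = (|↑⟩ + i|↓⟩)/√2, so ⟨+y|ψ⟩ = (1) / (√2·√13).
P = |1|² / 26 = 1/26.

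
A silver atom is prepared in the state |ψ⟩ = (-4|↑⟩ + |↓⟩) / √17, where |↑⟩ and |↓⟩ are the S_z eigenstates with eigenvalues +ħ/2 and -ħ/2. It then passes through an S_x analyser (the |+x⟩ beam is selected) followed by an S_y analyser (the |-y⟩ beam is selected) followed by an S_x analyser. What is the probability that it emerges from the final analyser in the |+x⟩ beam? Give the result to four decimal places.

0.0662

First analyser (S_x): P(|+x⟩) = |⟨+x|ψ⟩|² = 9/34.
After stage 1 the state is |+x⟩; P(|-y⟩) = |⟨-y|+x⟩|² = 1/2.
After stage 2 the state is |-y⟩; P(|+x⟩) = |⟨+x|-y⟩|² = 1/2.
Joint probability = 9/34 × 1/2 × 1/2 = 0.0662.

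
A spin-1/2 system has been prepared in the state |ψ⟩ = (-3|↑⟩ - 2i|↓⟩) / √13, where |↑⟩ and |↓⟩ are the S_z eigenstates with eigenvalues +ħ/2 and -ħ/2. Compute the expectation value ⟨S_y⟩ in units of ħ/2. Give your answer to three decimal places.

0.923

⟨σ_y⟩ = 2 Im(a* b)/(|a|²+|b|²) with a = -3, b = -2i.
a* b = 6i, so ⟨σ_y⟩ = 12/13.
⟨S_y⟩ = (ħ/2)·⟨σ_y⟩.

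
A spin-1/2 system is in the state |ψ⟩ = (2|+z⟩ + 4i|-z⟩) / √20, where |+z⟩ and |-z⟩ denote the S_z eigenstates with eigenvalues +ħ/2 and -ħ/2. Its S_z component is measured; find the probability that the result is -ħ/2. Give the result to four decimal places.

0.8000

The -ħ/2 outcome corresponds to |-z⟩. Its amplitude in |ψ⟩ is 4i/√20.
P = |4i|² / 20 = 16/20.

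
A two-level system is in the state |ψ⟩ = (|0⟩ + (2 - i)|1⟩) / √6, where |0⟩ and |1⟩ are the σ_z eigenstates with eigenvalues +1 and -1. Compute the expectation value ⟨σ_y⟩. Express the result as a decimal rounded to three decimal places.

-0.333

⟨σ_y⟩ = 2 Im(a* b)/(|a|²+|b|²) with a = 1, b = (2 - i).
a* b = (2 - i), so ⟨σ_y⟩ = -2/6.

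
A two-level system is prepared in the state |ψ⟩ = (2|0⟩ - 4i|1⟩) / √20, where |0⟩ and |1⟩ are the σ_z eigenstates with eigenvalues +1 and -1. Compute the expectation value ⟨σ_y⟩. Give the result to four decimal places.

⟨σ_y⟩ = 2 Im(a* b)/(|a|²+|b|²) with a = 2, b = -4i.
a* b = -8i, so ⟨σ_y⟩ = -16/20.

-0.8000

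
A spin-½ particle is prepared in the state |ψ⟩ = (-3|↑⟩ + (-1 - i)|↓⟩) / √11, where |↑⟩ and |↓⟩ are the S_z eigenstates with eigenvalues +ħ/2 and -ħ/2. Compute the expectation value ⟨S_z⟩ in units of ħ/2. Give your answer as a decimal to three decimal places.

⟨σ_z⟩ = |a|² - |b|² divided by |a|²+|b|², with a, b the |↑⟩, |↓⟩ amplitudes.
= (9 - 2)/11 = 7/11.
⟨S_z⟩ = (ħ/2)·⟨σ_z⟩.

0.636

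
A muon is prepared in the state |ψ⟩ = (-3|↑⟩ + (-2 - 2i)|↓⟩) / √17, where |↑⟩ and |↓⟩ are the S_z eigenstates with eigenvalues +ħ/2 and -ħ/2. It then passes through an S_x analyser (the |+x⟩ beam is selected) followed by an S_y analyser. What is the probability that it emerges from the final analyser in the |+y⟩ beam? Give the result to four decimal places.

0.4265

First analyser (S_x): P(|+x⟩) = |⟨+x|ψ⟩|² = 29/34.
After stage 1 the state is |+x⟩; P(|+y⟩) = |⟨+y|+x⟩|² = 1/2.
Joint probability = 29/34 × 1/2 = 0.4265.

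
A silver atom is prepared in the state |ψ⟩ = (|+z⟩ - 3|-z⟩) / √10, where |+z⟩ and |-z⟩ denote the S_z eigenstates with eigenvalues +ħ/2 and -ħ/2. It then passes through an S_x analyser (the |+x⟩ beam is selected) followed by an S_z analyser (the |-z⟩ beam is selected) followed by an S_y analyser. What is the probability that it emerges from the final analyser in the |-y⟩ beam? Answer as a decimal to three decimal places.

First analyser (S_x): P(|+x⟩) = |⟨+x|ψ⟩|² = 4/20.
After stage 1 the state is |+x⟩; P(|-z⟩) = |⟨-z|+x⟩|² = 1/2.
After stage 2 the state is |-z⟩; P(|-y⟩) = |⟨-y|-z⟩|² = 1/2.
Joint probability = 4/20 × 1/2 × 1/2 = 0.050.

0.050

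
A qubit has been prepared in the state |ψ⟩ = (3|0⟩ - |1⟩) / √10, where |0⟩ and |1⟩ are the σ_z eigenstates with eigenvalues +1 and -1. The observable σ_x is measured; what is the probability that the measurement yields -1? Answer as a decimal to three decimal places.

0.800

|-x⟩ = (|0⟩ - |1⟩)/√2, so ⟨-x|ψ⟩ = (4) / (√2·√10).
P = |4|² / 20 = 16/20.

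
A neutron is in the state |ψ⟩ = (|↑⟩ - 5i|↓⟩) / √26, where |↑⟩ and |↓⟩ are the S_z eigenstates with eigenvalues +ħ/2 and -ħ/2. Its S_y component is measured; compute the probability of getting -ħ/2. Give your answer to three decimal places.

0.692

|-y⟩ = (|↑⟩ - i|↓⟩)/√2, so ⟨-y|ψ⟩ = (6) / (√2·√26).
P = |6|² / 52 = 36/52.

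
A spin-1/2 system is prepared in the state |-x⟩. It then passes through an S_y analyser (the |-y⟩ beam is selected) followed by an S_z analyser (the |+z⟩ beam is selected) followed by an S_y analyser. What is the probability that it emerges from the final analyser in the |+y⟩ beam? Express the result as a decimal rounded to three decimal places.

0.125

First analyser (S_y): from |-x⟩, P(|-y⟩) = 1/2.
After stage 1 the state is |-y⟩; P(|+z⟩) = |⟨+z|-y⟩|² = 1/2.
After stage 2 the state is |+z⟩; P(|+y⟩) = |⟨+y|+z⟩|² = 1/2.
Joint probability = 1/2 × 1/2 × 1/2 = 0.125.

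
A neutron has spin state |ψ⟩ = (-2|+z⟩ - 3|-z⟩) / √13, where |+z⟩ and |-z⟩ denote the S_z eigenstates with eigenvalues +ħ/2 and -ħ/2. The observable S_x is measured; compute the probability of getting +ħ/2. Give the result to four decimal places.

0.9615

|+x⟩ = (|+z⟩ + |-z⟩)/√2, so ⟨+x|ψ⟩ = (-5) / (√2·√13).
P = |-5|² / 26 = 25/26.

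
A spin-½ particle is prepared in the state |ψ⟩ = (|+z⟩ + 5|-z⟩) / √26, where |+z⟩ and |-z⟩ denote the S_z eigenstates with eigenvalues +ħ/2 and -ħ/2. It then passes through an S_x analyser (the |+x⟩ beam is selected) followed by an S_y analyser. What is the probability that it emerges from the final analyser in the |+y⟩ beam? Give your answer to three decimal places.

0.346

First analyser (S_x): P(|+x⟩) = |⟨+x|ψ⟩|² = 36/52.
After stage 1 the state is |+x⟩; P(|+y⟩) = |⟨+y|+x⟩|² = 1/2.
Joint probability = 36/52 × 1/2 = 0.346.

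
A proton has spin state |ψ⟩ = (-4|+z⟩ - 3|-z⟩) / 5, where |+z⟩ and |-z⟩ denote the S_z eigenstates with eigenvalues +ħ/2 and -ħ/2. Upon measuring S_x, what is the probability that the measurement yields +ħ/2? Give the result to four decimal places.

0.9800

|+x⟩ = (|+z⟩ + |-z⟩)/√2, so ⟨+x|ψ⟩ = (-7) / (√2·5).
P = |-7|² / 50 = 49/50.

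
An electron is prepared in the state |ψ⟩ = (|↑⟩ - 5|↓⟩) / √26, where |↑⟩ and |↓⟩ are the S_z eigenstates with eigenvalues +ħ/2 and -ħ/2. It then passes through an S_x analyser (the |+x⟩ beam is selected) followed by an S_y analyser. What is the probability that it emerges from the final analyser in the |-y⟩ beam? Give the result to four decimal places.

First analyser (S_x): P(|+x⟩) = |⟨+x|ψ⟩|² = 16/52.
After stage 1 the state is |+x⟩; P(|-y⟩) = |⟨-y|+x⟩|² = 1/2.
Joint probability = 16/52 × 1/2 = 0.1538.

0.1538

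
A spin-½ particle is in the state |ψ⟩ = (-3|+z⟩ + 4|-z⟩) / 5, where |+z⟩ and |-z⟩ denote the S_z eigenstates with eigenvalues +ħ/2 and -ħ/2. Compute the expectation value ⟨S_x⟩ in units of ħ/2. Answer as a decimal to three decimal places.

⟨σ_x⟩ = 2 Re(a* b)/(|a|²+|b|²) with a = -3, b = 4.
a* b = -12, so ⟨σ_x⟩ = -24/25.
⟨S_x⟩ = (ħ/2)·⟨σ_x⟩.

-0.960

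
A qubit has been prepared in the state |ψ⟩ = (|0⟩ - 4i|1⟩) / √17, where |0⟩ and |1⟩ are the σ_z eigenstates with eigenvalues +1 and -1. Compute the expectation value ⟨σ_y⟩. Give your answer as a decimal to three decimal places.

-0.471

⟨σ_y⟩ = 2 Im(a* b)/(|a|²+|b|²) with a = 1, b = -4i.
a* b = -4i, so ⟨σ_y⟩ = -8/17.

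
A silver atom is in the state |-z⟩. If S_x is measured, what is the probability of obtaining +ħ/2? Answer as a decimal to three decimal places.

0.500

In the S_z basis, |-z⟩ = |↓⟩ and |+x⟩ = (|↑⟩ + |↓⟩)/√2.
|⟨+x|-z⟩|² = 1/2.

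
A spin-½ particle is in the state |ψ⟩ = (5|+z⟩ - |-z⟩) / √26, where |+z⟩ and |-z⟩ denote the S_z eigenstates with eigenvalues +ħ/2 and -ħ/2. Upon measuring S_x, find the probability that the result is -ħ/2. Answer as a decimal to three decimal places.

|-x⟩ = (|+z⟩ - |-z⟩)/√2, so ⟨-x|ψ⟩ = (6) / (√2·√26).
P = |6|² / 52 = 36/52.

0.692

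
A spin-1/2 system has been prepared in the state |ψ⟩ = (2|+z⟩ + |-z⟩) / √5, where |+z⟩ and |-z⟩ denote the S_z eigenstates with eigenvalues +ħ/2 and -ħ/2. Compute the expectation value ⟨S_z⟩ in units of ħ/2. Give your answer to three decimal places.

⟨σ_z⟩ = |a|² - |b|² divided by |a|²+|b|², with a, b the |+z⟩, |-z⟩ amplitudes.
= (4 - 1)/5 = 3/5.
⟨S_z⟩ = (ħ/2)·⟨σ_z⟩.

0.600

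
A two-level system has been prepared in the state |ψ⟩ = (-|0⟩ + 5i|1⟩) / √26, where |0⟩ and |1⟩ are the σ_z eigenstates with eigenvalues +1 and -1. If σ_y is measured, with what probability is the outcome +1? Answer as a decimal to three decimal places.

0.308

|+y⟩ = (|0⟩ + i|1⟩)/√2, so ⟨+y|ψ⟩ = (4) / (√2·√26).
P = |4|² / 52 = 16/52.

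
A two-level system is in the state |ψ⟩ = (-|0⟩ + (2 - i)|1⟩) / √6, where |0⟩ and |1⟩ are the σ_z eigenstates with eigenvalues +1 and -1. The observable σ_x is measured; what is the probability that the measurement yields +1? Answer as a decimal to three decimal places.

0.167

|+x⟩ = (|0⟩ + |1⟩)/√2, so ⟨+x|ψ⟩ = (1 - i) / (√2·√6).
P = |1 - i|² / 12 = 2/12.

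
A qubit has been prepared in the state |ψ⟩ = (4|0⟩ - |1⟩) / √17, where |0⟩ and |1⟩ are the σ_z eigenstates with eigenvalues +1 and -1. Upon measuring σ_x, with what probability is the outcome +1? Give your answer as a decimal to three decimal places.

|+x⟩ = (|0⟩ + |1⟩)/√2, so ⟨+x|ψ⟩ = (3) / (√2·√17).
P = |3|² / 34 = 9/34.

0.265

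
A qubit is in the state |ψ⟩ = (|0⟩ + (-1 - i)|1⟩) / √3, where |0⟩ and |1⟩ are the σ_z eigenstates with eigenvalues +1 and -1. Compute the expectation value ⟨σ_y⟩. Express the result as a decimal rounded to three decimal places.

⟨σ_y⟩ = 2 Im(a* b)/(|a|²+|b|²) with a = 1, b = (-1 - i).
a* b = (-1 - i), so ⟨σ_y⟩ = -2/3.

-0.667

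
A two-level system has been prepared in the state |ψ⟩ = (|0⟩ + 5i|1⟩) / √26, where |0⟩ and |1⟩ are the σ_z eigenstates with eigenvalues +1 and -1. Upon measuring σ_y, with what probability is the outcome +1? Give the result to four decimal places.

0.6923

|+y⟩ = (|0⟩ + i|1⟩)/√2, so ⟨+y|ψ⟩ = (6) / (√2·√26).
P = |6|² / 52 = 36/52.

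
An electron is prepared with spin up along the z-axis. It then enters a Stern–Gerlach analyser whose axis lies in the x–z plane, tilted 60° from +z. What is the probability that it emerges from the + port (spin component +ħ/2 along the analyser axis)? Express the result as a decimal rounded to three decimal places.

0.750

For spin-½, the probability of finding spin-up along an axis at angle θ to the initial spin direction is cos²(θ/2); spin-down is sin²(θ/2).
θ = 60°, so P = cos²(30°) ≈ 0.750.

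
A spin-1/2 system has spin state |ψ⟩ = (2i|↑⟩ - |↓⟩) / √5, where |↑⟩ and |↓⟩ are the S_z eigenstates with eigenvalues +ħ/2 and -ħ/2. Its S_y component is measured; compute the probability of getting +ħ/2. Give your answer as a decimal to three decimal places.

0.900

|+y⟩ = (|↑⟩ + i|↓⟩)/√2, so ⟨+y|ψ⟩ = (3i) / (√2·√5).
P = |3i|² / 10 = 9/10.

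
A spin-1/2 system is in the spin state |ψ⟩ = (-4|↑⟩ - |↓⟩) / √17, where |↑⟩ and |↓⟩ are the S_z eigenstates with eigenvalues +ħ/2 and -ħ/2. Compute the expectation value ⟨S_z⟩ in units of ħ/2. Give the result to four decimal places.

⟨σ_z⟩ = |a|² - |b|² divided by |a|²+|b|², with a, b the |↑⟩, |↓⟩ amplitudes.
= (16 - 1)/17 = 15/17.
⟨S_z⟩ = (ħ/2)·⟨σ_z⟩.

0.8824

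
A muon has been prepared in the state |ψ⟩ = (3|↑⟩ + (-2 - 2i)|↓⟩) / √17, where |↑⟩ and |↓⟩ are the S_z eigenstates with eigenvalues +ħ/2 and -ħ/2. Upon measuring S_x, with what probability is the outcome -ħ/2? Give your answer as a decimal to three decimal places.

0.853

|-x⟩ = (|↑⟩ - |↓⟩)/√2, so ⟨-x|ψ⟩ = (5 + 2i) / (√2·√17).
P = |5 + 2i|² / 34 = 29/34.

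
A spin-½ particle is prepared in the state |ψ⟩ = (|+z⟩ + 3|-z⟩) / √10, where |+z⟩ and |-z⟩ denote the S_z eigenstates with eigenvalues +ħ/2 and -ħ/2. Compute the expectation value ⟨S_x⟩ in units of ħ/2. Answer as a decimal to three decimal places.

⟨σ_x⟩ = 2 Re(a* b)/(|a|²+|b|²) with a = 1, b = 3.
a* b = 3, so ⟨σ_x⟩ = 6/10.
⟨S_x⟩ = (ħ/2)·⟨σ_x⟩.

0.600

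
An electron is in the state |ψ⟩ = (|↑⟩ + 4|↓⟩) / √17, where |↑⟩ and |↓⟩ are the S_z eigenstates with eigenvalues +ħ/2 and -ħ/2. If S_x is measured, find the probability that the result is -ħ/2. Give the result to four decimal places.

0.2647

|-x⟩ = (|↑⟩ - |↓⟩)/√2, so ⟨-x|ψ⟩ = (-3) / (√2·√17).
P = |-3|² / 34 = 9/34.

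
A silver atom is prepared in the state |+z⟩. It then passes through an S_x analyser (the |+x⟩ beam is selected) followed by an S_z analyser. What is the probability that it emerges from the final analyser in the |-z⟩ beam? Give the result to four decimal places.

First analyser (S_x): from |+z⟩, P(|+x⟩) = 1/2.
After stage 1 the state is |+x⟩; P(|-z⟩) = |⟨-z|+x⟩|² = 1/2.
Joint probability = 1/2 × 1/2 = 0.2500.

0.2500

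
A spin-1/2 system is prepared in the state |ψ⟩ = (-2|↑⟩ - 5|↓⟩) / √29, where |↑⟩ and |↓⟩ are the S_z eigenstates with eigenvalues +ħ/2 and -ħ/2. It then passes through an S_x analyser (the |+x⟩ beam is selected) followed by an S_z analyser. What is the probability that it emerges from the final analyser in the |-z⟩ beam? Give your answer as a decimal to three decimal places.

First analyser (S_x): P(|+x⟩) = |⟨+x|ψ⟩|² = 49/58.
After stage 1 the state is |+x⟩; P(|-z⟩) = |⟨-z|+x⟩|² = 1/2.
Joint probability = 49/58 × 1/2 = 0.422.

0.422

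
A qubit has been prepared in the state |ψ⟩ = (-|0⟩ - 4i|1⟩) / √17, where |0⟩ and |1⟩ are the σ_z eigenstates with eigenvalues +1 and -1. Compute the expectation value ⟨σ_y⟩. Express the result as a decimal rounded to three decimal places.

0.471

⟨σ_y⟩ = 2 Im(a* b)/(|a|²+|b|²) with a = -1, b = -4i.
a* b = 4i, so ⟨σ_y⟩ = 8/17.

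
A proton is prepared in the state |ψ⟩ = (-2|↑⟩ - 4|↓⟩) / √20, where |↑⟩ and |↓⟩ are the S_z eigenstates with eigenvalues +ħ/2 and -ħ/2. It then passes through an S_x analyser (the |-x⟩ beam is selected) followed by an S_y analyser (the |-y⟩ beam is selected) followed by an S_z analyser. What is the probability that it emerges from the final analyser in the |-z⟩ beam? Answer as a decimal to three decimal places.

0.025

First analyser (S_x): P(|-x⟩) = |⟨-x|ψ⟩|² = 4/40.
After stage 1 the state is |-x⟩; P(|-y⟩) = |⟨-y|-x⟩|² = 1/2.
After stage 2 the state is |-y⟩; P(|-z⟩) = |⟨-z|-y⟩|² = 1/2.
Joint probability = 4/40 × 1/2 × 1/2 = 0.025.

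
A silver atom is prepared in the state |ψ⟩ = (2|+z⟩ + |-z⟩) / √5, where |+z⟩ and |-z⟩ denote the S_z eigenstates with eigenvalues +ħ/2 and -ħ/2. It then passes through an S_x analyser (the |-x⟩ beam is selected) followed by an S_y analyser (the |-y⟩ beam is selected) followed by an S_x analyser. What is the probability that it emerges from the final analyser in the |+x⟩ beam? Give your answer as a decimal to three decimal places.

First analyser (S_x): P(|-x⟩) = |⟨-x|ψ⟩|² = 1/10.
After stage 1 the state is |-x⟩; P(|-y⟩) = |⟨-y|-x⟩|² = 1/2.
After stage 2 the state is |-y⟩; P(|+x⟩) = |⟨+x|-y⟩|² = 1/2.
Joint probability = 1/10 × 1/2 × 1/2 = 0.025.

0.025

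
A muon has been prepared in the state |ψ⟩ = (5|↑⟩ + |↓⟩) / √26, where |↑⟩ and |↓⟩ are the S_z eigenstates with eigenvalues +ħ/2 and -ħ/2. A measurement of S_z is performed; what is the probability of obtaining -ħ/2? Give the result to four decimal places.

0.0385

The -ħ/2 outcome corresponds to |↓⟩. Its amplitude in |ψ⟩ is 1/√26.
P = |1|² / 26 = 1/26.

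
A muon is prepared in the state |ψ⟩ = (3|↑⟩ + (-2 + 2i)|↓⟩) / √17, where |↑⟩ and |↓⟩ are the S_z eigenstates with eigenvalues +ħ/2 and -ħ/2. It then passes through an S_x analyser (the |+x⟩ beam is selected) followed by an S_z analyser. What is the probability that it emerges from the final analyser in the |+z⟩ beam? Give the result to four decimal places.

0.0735

First analyser (S_x): P(|+x⟩) = |⟨+x|ψ⟩|² = 5/34.
After stage 1 the state is |+x⟩; P(|+z⟩) = |⟨+z|+x⟩|² = 1/2.
Joint probability = 5/34 × 1/2 = 0.0735.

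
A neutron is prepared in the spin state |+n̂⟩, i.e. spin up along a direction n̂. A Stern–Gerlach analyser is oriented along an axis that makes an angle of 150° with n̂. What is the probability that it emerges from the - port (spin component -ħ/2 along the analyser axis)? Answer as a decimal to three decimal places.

For spin-½, the probability of finding spin-up along an axis at angle θ to the initial spin direction is cos²(θ/2); spin-down is sin²(θ/2).
θ = 150°, so P = sin²(75°) ≈ 0.933.

0.933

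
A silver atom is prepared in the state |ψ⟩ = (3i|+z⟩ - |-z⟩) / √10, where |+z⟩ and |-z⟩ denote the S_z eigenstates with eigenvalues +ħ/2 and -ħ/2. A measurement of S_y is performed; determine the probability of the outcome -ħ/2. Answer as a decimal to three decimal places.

|-y⟩ = (|+z⟩ - i|-z⟩)/√2, so ⟨-y|ψ⟩ = (2i) / (√2·√10).
P = |2i|² / 20 = 4/20.

0.200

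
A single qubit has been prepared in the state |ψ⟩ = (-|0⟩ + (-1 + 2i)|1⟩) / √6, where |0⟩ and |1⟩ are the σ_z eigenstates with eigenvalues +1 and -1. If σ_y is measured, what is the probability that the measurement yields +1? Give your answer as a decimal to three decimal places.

0.167

|+y⟩ = (|0⟩ + i|1⟩)/√2, so ⟨+y|ψ⟩ = (1 + i) / (√2·√6).
P = |1 + i|² / 12 = 2/12.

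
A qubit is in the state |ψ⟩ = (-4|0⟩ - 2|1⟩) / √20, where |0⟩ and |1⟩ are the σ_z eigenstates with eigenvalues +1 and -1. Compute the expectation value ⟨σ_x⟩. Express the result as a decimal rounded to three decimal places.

⟨σ_x⟩ = 2 Re(a* b)/(|a|²+|b|²) with a = -4, b = -2.
a* b = 8, so ⟨σ_x⟩ = 16/20.

0.800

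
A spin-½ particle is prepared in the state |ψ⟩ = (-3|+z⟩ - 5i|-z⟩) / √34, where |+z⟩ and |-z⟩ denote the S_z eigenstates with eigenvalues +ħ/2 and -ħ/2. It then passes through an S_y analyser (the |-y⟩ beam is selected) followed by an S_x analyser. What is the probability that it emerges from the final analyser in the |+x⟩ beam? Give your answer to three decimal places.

First analyser (S_y): P(|-y⟩) = |⟨-y|ψ⟩|² = 4/68.
After stage 1 the state is |-y⟩; P(|+x⟩) = |⟨+x|-y⟩|² = 1/2.
Joint probability = 4/68 × 1/2 = 0.029.

0.029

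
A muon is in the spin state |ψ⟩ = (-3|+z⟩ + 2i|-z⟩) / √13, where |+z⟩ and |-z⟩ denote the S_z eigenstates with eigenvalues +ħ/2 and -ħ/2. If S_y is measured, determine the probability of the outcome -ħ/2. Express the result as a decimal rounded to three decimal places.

|-y⟩ = (|+z⟩ - i|-z⟩)/√2, so ⟨-y|ψ⟩ = (-5) / (√2·√13).
P = |-5|² / 26 = 25/26.

0.962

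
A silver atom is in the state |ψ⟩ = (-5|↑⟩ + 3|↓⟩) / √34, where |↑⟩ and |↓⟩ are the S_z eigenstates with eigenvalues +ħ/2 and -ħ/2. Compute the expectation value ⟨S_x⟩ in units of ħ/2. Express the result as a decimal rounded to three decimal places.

⟨σ_x⟩ = 2 Re(a* b)/(|a|²+|b|²) with a = -5, b = 3.
a* b = -15, so ⟨σ_x⟩ = -30/34.
⟨S_x⟩ = (ħ/2)·⟨σ_x⟩.

-0.882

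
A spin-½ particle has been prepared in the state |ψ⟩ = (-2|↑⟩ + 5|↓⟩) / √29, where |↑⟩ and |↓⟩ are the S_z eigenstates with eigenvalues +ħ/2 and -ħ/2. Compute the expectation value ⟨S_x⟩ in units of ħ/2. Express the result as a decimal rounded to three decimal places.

⟨σ_x⟩ = 2 Re(a* b)/(|a|²+|b|²) with a = -2, b = 5.
a* b = -10, so ⟨σ_x⟩ = -20/29.
⟨S_x⟩ = (ħ/2)·⟨σ_x⟩.

-0.690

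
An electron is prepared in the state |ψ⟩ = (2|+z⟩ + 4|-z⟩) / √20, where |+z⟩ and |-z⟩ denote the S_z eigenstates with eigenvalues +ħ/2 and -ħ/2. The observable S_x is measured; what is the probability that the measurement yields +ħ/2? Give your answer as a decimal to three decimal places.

0.900

|+x⟩ = (|+z⟩ + |-z⟩)/√2, so ⟨+x|ψ⟩ = (6) / (√2·√20).
P = |6|² / 40 = 36/40.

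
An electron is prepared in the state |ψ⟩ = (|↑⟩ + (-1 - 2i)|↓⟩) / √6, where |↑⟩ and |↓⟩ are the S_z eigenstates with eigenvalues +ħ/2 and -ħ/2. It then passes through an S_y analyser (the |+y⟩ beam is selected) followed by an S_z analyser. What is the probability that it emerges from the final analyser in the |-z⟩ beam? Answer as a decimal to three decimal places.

0.083

First analyser (S_y): P(|+y⟩) = |⟨+y|ψ⟩|² = 2/12.
After stage 1 the state is |+y⟩; P(|-z⟩) = |⟨-z|+y⟩|² = 1/2.
Joint probability = 2/12 × 1/2 = 0.083.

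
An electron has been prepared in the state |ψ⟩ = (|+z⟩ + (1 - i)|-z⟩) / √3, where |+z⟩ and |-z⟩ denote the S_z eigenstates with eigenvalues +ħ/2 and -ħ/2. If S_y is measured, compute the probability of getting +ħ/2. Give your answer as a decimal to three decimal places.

0.167

|+y⟩ = (|+z⟩ + i|-z⟩)/√2, so ⟨+y|ψ⟩ = (-i) / (√2·√3).
P = |-i|² / 6 = 1/6.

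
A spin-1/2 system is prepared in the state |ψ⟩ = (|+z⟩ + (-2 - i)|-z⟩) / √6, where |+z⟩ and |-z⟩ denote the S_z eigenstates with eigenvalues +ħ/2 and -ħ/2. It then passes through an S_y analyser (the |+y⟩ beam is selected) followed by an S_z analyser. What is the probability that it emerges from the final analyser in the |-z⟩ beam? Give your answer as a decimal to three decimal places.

First analyser (S_y): P(|+y⟩) = |⟨+y|ψ⟩|² = 4/12.
After stage 1 the state is |+y⟩; P(|-z⟩) = |⟨-z|+y⟩|² = 1/2.
Joint probability = 4/12 × 1/2 = 0.167.

0.167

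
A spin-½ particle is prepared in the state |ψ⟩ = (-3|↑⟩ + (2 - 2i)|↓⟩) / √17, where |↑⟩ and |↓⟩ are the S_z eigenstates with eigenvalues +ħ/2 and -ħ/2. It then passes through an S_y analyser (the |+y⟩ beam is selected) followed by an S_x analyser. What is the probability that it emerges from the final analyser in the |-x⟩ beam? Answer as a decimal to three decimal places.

0.426

First analyser (S_y): P(|+y⟩) = |⟨+y|ψ⟩|² = 29/34.
After stage 1 the state is |+y⟩; P(|-x⟩) = |⟨-x|+y⟩|² = 1/2.
Joint probability = 29/34 × 1/2 = 0.426.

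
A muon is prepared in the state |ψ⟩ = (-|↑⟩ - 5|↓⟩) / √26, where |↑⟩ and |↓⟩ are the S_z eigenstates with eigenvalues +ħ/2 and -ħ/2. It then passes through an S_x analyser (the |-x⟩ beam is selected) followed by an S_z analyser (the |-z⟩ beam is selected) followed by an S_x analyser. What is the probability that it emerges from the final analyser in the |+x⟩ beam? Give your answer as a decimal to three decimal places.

0.077

First analyser (S_x): P(|-x⟩) = |⟨-x|ψ⟩|² = 16/52.
After stage 1 the state is |-x⟩; P(|-z⟩) = |⟨-z|-x⟩|² = 1/2.
After stage 2 the state is |-z⟩; P(|+x⟩) = |⟨+x|-z⟩|² = 1/2.
Joint probability = 16/52 × 1/2 × 1/2 = 0.077.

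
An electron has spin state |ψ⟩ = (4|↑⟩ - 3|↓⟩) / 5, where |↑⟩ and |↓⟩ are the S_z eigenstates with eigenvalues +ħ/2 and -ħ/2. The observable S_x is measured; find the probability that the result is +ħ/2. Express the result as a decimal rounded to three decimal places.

|+x⟩ = (|↑⟩ + |↓⟩)/√2, so ⟨+x|ψ⟩ = (1) / (√2·5).
P = |1|² / 50 = 1/50.

0.020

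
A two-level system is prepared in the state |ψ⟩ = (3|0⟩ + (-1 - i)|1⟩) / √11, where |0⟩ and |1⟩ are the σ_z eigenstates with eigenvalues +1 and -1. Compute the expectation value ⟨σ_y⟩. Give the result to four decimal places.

-0.5455

⟨σ_y⟩ = 2 Im(a* b)/(|a|²+|b|²) with a = 3, b = (-1 - i).
a* b = (-3 - 3i), so ⟨σ_y⟩ = -6/11.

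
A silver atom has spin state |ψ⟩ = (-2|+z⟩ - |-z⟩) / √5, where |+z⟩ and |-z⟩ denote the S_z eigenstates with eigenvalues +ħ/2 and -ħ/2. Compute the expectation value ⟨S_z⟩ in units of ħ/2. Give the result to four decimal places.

0.6000

⟨σ_z⟩ = |a|² - |b|² divided by |a|²+|b|², with a, b the |+z⟩, |-z⟩ amplitudes.
= (4 - 1)/5 = 3/5.
⟨S_z⟩ = (ħ/2)·⟨σ_z⟩.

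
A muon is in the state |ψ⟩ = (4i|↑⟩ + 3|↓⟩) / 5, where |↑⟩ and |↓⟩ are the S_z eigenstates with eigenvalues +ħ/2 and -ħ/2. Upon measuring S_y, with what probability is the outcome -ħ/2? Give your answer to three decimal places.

0.980

|-y⟩ = (|↑⟩ - i|↓⟩)/√2, so ⟨-y|ψ⟩ = (7i) / (√2·5).
P = |7i|² / 50 = 49/50.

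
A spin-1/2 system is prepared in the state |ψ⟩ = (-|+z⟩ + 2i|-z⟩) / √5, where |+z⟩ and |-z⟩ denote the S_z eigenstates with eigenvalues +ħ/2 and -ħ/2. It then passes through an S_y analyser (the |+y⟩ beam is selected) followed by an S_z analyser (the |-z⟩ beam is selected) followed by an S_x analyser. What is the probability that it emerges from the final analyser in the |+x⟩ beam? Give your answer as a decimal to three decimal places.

0.025

First analyser (S_y): P(|+y⟩) = |⟨+y|ψ⟩|² = 1/10.
After stage 1 the state is |+y⟩; P(|-z⟩) = |⟨-z|+y⟩|² = 1/2.
After stage 2 the state is |-z⟩; P(|+x⟩) = |⟨+x|-z⟩|² = 1/2.
Joint probability = 1/10 × 1/2 × 1/2 = 0.025.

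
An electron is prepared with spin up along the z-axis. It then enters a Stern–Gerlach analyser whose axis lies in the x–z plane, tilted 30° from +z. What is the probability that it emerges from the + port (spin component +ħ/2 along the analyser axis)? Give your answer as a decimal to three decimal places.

0.933

For spin-½, the probability of finding spin-up along an axis at angle θ to the initial spin direction is cos²(θ/2); spin-down is sin²(θ/2).
θ = 30°, so P = cos²(15°) ≈ 0.933.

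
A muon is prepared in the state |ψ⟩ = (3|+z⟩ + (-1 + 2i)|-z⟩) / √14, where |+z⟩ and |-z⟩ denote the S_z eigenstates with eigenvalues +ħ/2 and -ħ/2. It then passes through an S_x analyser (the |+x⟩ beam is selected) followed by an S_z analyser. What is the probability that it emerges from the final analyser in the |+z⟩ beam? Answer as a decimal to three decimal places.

0.143

First analyser (S_x): P(|+x⟩) = |⟨+x|ψ⟩|² = 8/28.
After stage 1 the state is |+x⟩; P(|+z⟩) = |⟨+z|+x⟩|² = 1/2.
Joint probability = 8/28 × 1/2 = 0.143.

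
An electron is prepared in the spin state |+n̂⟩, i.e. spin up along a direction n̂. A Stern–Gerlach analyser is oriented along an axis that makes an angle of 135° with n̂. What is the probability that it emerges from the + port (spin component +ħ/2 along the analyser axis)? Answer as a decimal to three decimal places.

0.146

For spin-½, the probability of finding spin-up along an axis at angle θ to the initial spin direction is cos²(θ/2); spin-down is sin²(θ/2).
θ = 135°, so P = cos²(67.5°) ≈ 0.146.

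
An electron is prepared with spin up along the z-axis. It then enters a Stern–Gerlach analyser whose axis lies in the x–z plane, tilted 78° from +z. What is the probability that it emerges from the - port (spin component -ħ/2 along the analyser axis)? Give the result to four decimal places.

For spin-½, the probability of finding spin-up along an axis at angle θ to the initial spin direction is cos²(θ/2); spin-down is sin²(θ/2).
θ = 78°, so P = sin²(39°) ≈ 0.3960.

0.3960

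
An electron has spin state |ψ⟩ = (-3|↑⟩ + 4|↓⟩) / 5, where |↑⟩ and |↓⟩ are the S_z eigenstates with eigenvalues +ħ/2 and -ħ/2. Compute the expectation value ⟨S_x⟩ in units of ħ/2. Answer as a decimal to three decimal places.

-0.960

⟨σ_x⟩ = 2 Re(a* b)/(|a|²+|b|²) with a = -3, b = 4.
a* b = -12, so ⟨σ_x⟩ = -24/25.
⟨S_x⟩ = (ħ/2)·⟨σ_x⟩.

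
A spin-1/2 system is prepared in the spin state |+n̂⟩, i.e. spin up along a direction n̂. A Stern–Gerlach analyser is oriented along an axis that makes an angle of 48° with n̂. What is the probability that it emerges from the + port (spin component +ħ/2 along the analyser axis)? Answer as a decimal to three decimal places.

0.835

For spin-½, the probability of finding spin-up along an axis at angle θ to the initial spin direction is cos²(θ/2); spin-down is sin²(θ/2).
θ = 48°, so P = cos²(24°) ≈ 0.835.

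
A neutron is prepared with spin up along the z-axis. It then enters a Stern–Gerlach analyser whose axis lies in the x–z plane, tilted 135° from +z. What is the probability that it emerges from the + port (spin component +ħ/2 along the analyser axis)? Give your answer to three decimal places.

0.146

For spin-½, the probability of finding spin-up along an axis at angle θ to the initial spin direction is cos²(θ/2); spin-down is sin²(θ/2).
θ = 135°, so P = cos²(67.5°) ≈ 0.146.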